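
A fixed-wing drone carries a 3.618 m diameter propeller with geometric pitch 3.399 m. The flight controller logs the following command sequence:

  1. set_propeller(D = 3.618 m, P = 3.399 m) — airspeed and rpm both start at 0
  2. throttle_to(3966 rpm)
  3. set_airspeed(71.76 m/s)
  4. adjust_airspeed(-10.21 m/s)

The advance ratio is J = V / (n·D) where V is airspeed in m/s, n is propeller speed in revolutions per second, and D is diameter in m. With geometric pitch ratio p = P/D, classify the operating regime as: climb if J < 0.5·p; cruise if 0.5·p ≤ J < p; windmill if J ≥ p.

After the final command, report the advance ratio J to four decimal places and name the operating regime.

J = 0.2574, regime = climb

set_propeller: D = 3.618 m, P = 3.399 m (p = P/D = 0.939469); state ← (V=0, rpm=0)
throttle_to(3966): rpm ← 3966
set_airspeed(71.76): V ← 71.76 m/s
adjust_airspeed(-10.21): V ← 71.76 -10.21 = 61.55 m/s
final state: V = 61.55 m/s, rpm = 3966 → n = rpm/60 = 66.100000 rev/s
J = V / (n·D) = 61.55 / (66.100000 × 3.618) = 0.257370
regime bands: climb J<0.4697 | cruise [0.4697, 0.9395) | windmill J≥0.9395
J = 0.2574 → climb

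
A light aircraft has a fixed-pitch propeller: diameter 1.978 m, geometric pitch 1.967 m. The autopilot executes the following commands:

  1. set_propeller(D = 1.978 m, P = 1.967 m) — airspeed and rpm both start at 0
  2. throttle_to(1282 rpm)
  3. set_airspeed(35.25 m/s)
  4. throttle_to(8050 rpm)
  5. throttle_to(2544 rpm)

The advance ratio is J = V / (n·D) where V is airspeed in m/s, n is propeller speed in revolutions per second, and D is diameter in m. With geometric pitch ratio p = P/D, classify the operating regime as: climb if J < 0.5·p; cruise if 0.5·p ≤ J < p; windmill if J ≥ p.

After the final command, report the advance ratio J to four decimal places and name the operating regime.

J = 0.4203, regime = climb

set_propeller: D = 1.978 m, P = 1.967 m (p = P/D = 0.994439); state ← (V=0, rpm=0)
throttle_to(1282): rpm ← 1282
set_airspeed(35.25): V ← 35.25 m/s
throttle_to(8050): rpm ← 8050
throttle_to(2544): rpm ← 2544
final state: V = 35.25 m/s, rpm = 2544 → n = rpm/60 = 42.400000 rev/s
J = V / (n·D) = 35.25 / (42.400000 × 1.978) = 0.420307
regime bands: climb J<0.4972 | cruise [0.4972, 0.9944) | windmill J≥0.9944
J = 0.4203 → climb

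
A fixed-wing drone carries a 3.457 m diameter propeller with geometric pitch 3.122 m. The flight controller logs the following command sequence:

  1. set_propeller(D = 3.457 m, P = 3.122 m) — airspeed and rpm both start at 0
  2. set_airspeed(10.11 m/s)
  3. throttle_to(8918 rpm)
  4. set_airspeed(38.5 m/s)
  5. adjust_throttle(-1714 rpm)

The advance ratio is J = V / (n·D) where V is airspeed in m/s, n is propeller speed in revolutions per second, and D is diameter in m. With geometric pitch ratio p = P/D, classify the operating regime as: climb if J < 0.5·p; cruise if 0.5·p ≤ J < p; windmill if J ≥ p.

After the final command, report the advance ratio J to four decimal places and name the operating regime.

set_propeller: D = 3.457 m, P = 3.122 m (p = P/D = 0.903095); state ← (V=0, rpm=0)
set_airspeed(10.11): V ← 10.11 m/s
throttle_to(8918): rpm ← 8918
set_airspeed(38.5): V ← 38.5 m/s
adjust_throttle(-1714): rpm ← 8918 -1714 = 7204
final state: V = 38.5 m/s, rpm = 7204 → n = rpm/60 = 120.066667 rev/s
J = V / (n·D) = 38.5 / (120.066667 × 3.457) = 0.092755
regime bands: climb J<0.4515 | cruise [0.4515, 0.9031) | windmill J≥0.9031
J = 0.0928 → climb

J = 0.0928, regime = climb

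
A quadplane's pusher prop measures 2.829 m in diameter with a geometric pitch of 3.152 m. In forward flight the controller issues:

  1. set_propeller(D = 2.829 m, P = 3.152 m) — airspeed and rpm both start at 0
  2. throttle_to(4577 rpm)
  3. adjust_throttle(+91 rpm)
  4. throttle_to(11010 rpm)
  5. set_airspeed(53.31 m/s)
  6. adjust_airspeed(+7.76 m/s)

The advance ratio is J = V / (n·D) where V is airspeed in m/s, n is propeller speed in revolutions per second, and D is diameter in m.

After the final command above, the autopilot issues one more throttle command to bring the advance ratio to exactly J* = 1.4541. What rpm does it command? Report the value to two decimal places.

rpm = 890.74

set_propeller: D = 2.829 m, P = 3.152 m (p = P/D = 1.114175); state ← (V=0, rpm=0)
throttle_to(4577): rpm ← 4577
adjust_throttle(+91): rpm ← 4577 +91 = 4668
throttle_to(11010): rpm ← 11010
set_airspeed(53.31): V ← 53.31 m/s
adjust_airspeed(+7.76): V ← 53.31 +7.76 = 61.07 m/s
final state: V = 61.07 m/s, rpm = 11010 → n = rpm/60 = 183.500000 rev/s
target J* = 1.4541; solve J* = V/(n·D) for n: n = V/(J*·D) = 61.07/(1.4541 × 2.829) = 14.845701 rev/s
rpm = 60·n = 890.742037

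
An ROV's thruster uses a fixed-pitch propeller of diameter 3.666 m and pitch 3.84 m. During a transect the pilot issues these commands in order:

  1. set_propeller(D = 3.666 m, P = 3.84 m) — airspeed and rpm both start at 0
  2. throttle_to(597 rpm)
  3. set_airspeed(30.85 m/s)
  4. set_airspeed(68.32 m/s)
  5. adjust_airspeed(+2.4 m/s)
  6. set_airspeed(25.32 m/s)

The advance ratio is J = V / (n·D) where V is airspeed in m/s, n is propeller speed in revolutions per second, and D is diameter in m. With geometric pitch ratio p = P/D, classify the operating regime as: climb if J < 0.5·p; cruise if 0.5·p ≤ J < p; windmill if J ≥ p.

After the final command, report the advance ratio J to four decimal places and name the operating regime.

set_propeller: D = 3.666 m, P = 3.84 m (p = P/D = 1.047463); state ← (V=0, rpm=0)
throttle_to(597): rpm ← 597
set_airspeed(30.85): V ← 30.85 m/s
set_airspeed(68.32): V ← 68.32 m/s
adjust_airspeed(+2.4): V ← 68.32 +2.4 = 70.72 m/s
set_airspeed(25.32): V ← 25.32 m/s
final state: V = 25.32 m/s, rpm = 597 → n = rpm/60 = 9.950000 rev/s
J = V / (n·D) = 25.32 / (9.950000 × 3.666) = 0.694142
regime bands: climb J<0.5237 | cruise [0.5237, 1.0475) | windmill J≥1.0475
J = 0.6941 → cruise

J = 0.6941, regime = cruise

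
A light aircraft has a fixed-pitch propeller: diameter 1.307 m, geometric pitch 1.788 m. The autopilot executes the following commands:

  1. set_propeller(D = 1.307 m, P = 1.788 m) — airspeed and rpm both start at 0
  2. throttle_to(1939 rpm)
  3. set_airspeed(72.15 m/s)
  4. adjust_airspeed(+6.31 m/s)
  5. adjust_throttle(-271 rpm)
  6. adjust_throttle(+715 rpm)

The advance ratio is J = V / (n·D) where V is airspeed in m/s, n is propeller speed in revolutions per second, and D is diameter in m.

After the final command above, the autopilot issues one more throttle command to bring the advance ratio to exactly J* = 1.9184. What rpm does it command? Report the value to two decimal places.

set_propeller: D = 1.307 m, P = 1.788 m (p = P/D = 1.368018); state ← (V=0, rpm=0)
throttle_to(1939): rpm ← 1939
set_airspeed(72.15): V ← 72.15 m/s
adjust_airspeed(+6.31): V ← 72.15 +6.31 = 78.46 m/s
adjust_throttle(-271): rpm ← 1939 -271 = 1668
adjust_throttle(+715): rpm ← 1668 +715 = 2383
final state: V = 78.46 m/s, rpm = 2383 → n = rpm/60 = 39.716667 rev/s
target J* = 1.9184; solve J* = V/(n·D) for n: n = V/(J*·D) = 78.46/(1.9184 × 1.307) = 31.292016 rev/s
rpm = 60·n = 1877.520990

rpm = 1877.52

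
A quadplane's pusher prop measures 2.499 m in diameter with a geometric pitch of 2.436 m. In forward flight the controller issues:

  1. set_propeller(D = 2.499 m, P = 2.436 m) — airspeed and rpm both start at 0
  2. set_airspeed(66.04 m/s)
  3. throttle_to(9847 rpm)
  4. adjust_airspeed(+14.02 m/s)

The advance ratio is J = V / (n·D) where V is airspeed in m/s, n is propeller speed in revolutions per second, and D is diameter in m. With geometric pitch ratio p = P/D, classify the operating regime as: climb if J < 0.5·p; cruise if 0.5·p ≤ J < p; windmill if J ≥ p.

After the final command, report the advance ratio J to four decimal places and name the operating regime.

J = 0.1952, regime = climb

set_propeller: D = 2.499 m, P = 2.436 m (p = P/D = 0.974790); state ← (V=0, rpm=0)
set_airspeed(66.04): V ← 66.04 m/s
throttle_to(9847): rpm ← 9847
adjust_airspeed(+14.02): V ← 66.04 +14.02 = 80.06 m/s
final state: V = 80.06 m/s, rpm = 9847 → n = rpm/60 = 164.116667 rev/s
J = V / (n·D) = 80.06 / (164.116667 × 2.499) = 0.195208
regime bands: climb J<0.4874 | cruise [0.4874, 0.9748) | windmill J≥0.9748
J = 0.1952 → climb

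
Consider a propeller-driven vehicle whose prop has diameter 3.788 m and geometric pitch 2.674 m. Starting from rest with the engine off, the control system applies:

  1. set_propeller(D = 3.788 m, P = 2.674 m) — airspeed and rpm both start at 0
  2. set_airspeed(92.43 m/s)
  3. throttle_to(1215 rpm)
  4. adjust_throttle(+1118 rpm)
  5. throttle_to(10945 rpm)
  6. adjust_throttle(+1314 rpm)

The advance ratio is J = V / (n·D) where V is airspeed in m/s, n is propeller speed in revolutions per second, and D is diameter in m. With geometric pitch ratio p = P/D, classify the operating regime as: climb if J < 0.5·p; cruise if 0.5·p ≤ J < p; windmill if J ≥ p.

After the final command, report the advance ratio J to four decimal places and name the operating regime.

set_propeller: D = 3.788 m, P = 2.674 m (p = P/D = 0.705913); state ← (V=0, rpm=0)
set_airspeed(92.43): V ← 92.43 m/s
throttle_to(1215): rpm ← 1215
adjust_throttle(+1118): rpm ← 1215 +1118 = 2333
throttle_to(10945): rpm ← 10945
adjust_throttle(+1314): rpm ← 10945 +1314 = 12259
final state: V = 92.43 m/s, rpm = 12259 → n = rpm/60 = 204.316667 rev/s
J = V / (n·D) = 92.43 / (204.316667 × 3.788) = 0.119426
regime bands: climb J<0.3530 | cruise [0.3530, 0.7059) | windmill J≥0.7059
J = 0.1194 → climb

J = 0.1194, regime = climb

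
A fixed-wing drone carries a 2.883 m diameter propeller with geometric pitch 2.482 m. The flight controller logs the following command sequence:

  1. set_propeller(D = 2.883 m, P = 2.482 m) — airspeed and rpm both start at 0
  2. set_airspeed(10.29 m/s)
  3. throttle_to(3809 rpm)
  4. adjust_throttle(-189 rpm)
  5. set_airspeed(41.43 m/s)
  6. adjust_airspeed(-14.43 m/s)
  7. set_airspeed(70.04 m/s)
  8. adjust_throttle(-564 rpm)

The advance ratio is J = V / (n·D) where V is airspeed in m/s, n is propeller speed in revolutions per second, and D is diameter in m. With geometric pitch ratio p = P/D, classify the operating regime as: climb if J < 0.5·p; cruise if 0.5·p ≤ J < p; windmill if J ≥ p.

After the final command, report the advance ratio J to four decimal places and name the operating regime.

J = 0.4770, regime = cruise

set_propeller: D = 2.883 m, P = 2.482 m (p = P/D = 0.860909); state ← (V=0, rpm=0)
set_airspeed(10.29): V ← 10.29 m/s
throttle_to(3809): rpm ← 3809
adjust_throttle(-189): rpm ← 3809 -189 = 3620
set_airspeed(41.43): V ← 41.43 m/s
adjust_airspeed(-14.43): V ← 41.43 -14.43 = 27 m/s
set_airspeed(70.04): V ← 70.04 m/s
adjust_throttle(-564): rpm ← 3620 -564 = 3056
final state: V = 70.04 m/s, rpm = 3056 → n = rpm/60 = 50.933333 rev/s
J = V / (n·D) = 70.04 / (50.933333 × 2.883) = 0.476979
regime bands: climb J<0.4305 | cruise [0.4305, 0.8609) | windmill J≥0.8609
J = 0.4770 → cruise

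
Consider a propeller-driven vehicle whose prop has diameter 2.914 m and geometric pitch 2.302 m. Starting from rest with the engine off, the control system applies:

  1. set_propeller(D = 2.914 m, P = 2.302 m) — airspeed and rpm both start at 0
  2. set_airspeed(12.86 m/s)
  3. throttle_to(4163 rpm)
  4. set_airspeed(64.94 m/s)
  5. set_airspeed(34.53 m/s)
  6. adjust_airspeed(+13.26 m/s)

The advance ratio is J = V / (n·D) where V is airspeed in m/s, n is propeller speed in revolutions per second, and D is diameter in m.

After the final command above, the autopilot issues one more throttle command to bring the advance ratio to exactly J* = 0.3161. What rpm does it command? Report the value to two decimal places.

rpm = 3112.96

set_propeller: D = 2.914 m, P = 2.302 m (p = P/D = 0.789979); state ← (V=0, rpm=0)
set_airspeed(12.86): V ← 12.86 m/s
throttle_to(4163): rpm ← 4163
set_airspeed(64.94): V ← 64.94 m/s
set_airspeed(34.53): V ← 34.53 m/s
adjust_airspeed(+13.26): V ← 34.53 +13.26 = 47.79 m/s
final state: V = 47.79 m/s, rpm = 4163 → n = rpm/60 = 69.383333 rev/s
target J* = 0.3161; solve J* = V/(n·D) for n: n = V/(J*·D) = 47.79/(0.3161 × 2.914) = 51.882750 rev/s
rpm = 60·n = 3112.964999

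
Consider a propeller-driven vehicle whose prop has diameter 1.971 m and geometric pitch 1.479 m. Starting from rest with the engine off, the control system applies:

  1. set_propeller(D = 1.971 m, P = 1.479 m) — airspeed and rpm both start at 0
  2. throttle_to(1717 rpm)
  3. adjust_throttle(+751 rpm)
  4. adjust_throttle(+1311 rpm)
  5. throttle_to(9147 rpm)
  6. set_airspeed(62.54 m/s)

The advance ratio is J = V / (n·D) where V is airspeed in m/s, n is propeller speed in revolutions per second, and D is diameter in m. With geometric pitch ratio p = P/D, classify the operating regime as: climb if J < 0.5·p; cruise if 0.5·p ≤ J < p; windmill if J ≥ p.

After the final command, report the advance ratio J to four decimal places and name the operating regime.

set_propeller: D = 1.971 m, P = 1.479 m (p = P/D = 0.750381); state ← (V=0, rpm=0)
throttle_to(1717): rpm ← 1717
adjust_throttle(+751): rpm ← 1717 +751 = 2468
adjust_throttle(+1311): rpm ← 2468 +1311 = 3779
throttle_to(9147): rpm ← 9147
set_airspeed(62.54): V ← 62.54 m/s
final state: V = 62.54 m/s, rpm = 9147 → n = rpm/60 = 152.450000 rev/s
J = V / (n·D) = 62.54 / (152.450000 × 1.971) = 0.208134
regime bands: climb J<0.3752 | cruise [0.3752, 0.7504) | windmill J≥0.7504
J = 0.2081 → climb

J = 0.2081, regime = climb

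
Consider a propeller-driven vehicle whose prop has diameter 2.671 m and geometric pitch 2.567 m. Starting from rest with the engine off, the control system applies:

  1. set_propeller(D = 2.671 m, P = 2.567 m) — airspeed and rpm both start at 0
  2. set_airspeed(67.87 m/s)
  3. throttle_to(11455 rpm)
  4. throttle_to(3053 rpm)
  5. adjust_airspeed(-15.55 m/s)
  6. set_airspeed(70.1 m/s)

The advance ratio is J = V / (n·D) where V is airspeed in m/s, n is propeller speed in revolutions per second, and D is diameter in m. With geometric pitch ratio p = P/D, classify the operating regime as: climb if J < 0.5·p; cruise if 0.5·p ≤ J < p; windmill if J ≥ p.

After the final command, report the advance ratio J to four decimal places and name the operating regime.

set_propeller: D = 2.671 m, P = 2.567 m (p = P/D = 0.961063); state ← (V=0, rpm=0)
set_airspeed(67.87): V ← 67.87 m/s
throttle_to(11455): rpm ← 11455
throttle_to(3053): rpm ← 3053
adjust_airspeed(-15.55): V ← 67.87 -15.55 = 52.32 m/s
set_airspeed(70.1): V ← 70.1 m/s
final state: V = 70.1 m/s, rpm = 3053 → n = rpm/60 = 50.883333 rev/s
J = V / (n·D) = 70.1 / (50.883333 × 2.671) = 0.515785
regime bands: climb J<0.4805 | cruise [0.4805, 0.9611) | windmill J≥0.9611
J = 0.5158 → cruise

J = 0.5158, regime = cruise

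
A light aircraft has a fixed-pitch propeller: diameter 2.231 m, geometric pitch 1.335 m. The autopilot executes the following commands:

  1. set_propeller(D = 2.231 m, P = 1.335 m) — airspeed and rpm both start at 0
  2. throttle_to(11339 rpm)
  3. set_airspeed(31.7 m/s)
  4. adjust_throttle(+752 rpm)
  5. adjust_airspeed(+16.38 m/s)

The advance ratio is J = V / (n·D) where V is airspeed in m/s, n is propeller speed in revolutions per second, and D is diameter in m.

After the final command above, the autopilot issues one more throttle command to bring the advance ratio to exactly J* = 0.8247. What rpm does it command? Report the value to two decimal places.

set_propeller: D = 2.231 m, P = 1.335 m (p = P/D = 0.598386); state ← (V=0, rpm=0)
throttle_to(11339): rpm ← 11339
set_airspeed(31.7): V ← 31.7 m/s
adjust_throttle(+752): rpm ← 11339 +752 = 12091
adjust_airspeed(+16.38): V ← 31.7 +16.38 = 48.08 m/s
final state: V = 48.08 m/s, rpm = 12091 → n = rpm/60 = 201.516667 rev/s
target J* = 0.8247; solve J* = V/(n·D) for n: n = V/(J*·D) = 48.08/(0.8247 × 2.231) = 26.131774 rev/s
rpm = 60·n = 1567.906442

rpm = 1567.91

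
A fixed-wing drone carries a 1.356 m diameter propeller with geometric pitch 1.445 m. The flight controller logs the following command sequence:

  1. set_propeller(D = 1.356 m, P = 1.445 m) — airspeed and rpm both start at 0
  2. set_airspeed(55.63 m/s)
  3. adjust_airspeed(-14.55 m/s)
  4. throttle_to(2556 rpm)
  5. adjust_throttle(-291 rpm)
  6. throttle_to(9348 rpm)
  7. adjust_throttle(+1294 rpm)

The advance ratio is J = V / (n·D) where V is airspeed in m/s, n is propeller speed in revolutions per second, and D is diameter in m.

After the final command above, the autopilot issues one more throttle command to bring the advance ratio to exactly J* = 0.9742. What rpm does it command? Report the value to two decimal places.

rpm = 1865.84

set_propeller: D = 1.356 m, P = 1.445 m (p = P/D = 1.065634); state ← (V=0, rpm=0)
set_airspeed(55.63): V ← 55.63 m/s
adjust_airspeed(-14.55): V ← 55.63 -14.55 = 41.08 m/s
throttle_to(2556): rpm ← 2556
adjust_throttle(-291): rpm ← 2556 -291 = 2265
throttle_to(9348): rpm ← 9348
adjust_throttle(+1294): rpm ← 9348 +1294 = 10642
final state: V = 41.08 m/s, rpm = 10642 → n = rpm/60 = 177.366667 rev/s
target J* = 0.9742; solve J* = V/(n·D) for n: n = V/(J*·D) = 41.08/(0.9742 × 1.356) = 31.097295 rev/s
rpm = 60·n = 1865.837728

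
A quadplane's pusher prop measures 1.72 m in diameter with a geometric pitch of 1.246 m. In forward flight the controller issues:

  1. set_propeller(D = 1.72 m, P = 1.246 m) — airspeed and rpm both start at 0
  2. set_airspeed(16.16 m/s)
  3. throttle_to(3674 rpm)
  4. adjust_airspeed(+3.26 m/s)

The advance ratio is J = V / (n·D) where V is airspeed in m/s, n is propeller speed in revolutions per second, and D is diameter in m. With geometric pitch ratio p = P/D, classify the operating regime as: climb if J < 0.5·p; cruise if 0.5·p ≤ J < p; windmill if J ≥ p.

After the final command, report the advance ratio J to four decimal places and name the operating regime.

J = 0.1844, regime = climb

set_propeller: D = 1.72 m, P = 1.246 m (p = P/D = 0.724419); state ← (V=0, rpm=0)
set_airspeed(16.16): V ← 16.16 m/s
throttle_to(3674): rpm ← 3674
adjust_airspeed(+3.26): V ← 16.16 +3.26 = 19.42 m/s
final state: V = 19.42 m/s, rpm = 3674 → n = rpm/60 = 61.233333 rev/s
J = V / (n·D) = 19.42 / (61.233333 × 1.72) = 0.184388
regime bands: climb J<0.3622 | cruise [0.3622, 0.7244) | windmill J≥0.7244
J = 0.1844 → climb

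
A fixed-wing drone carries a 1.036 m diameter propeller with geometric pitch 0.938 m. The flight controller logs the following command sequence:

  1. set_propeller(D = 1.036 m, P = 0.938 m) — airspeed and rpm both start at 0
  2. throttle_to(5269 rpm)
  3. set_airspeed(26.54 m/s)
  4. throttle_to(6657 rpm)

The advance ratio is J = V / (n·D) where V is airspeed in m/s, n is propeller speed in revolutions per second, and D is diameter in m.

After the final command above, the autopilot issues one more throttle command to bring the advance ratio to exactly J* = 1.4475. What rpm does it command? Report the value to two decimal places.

set_propeller: D = 1.036 m, P = 0.938 m (p = P/D = 0.905405); state ← (V=0, rpm=0)
throttle_to(5269): rpm ← 5269
set_airspeed(26.54): V ← 26.54 m/s
throttle_to(6657): rpm ← 6657
final state: V = 26.54 m/s, rpm = 6657 → n = rpm/60 = 110.950000 rev/s
target J* = 1.4475; solve J* = V/(n·D) for n: n = V/(J*·D) = 26.54/(1.4475 × 1.036) = 17.697935 rev/s
rpm = 60·n = 1061.876088

rpm = 1061.88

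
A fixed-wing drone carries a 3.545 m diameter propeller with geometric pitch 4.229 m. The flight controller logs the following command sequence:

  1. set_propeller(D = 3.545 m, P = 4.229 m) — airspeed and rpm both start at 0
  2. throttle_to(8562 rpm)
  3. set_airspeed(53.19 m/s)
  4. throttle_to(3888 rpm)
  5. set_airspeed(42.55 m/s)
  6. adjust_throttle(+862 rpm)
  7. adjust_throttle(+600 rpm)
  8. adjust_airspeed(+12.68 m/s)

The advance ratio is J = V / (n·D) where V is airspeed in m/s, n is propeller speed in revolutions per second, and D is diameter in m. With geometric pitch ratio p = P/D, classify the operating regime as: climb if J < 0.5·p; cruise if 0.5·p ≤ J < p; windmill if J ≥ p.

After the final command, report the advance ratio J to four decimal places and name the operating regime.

J = 0.1747, regime = climb

set_propeller: D = 3.545 m, P = 4.229 m (p = P/D = 1.192948); state ← (V=0, rpm=0)
throttle_to(8562): rpm ← 8562
set_airspeed(53.19): V ← 53.19 m/s
throttle_to(3888): rpm ← 3888
set_airspeed(42.55): V ← 42.55 m/s
adjust_throttle(+862): rpm ← 3888 +862 = 4750
adjust_throttle(+600): rpm ← 4750 +600 = 5350
adjust_airspeed(+12.68): V ← 42.55 +12.68 = 55.23 m/s
final state: V = 55.23 m/s, rpm = 5350 → n = rpm/60 = 89.166667 rev/s
J = V / (n·D) = 55.23 / (89.166667 × 3.545) = 0.174725
regime bands: climb J<0.5965 | cruise [0.5965, 1.1929) | windmill J≥1.1929
J = 0.1747 → climb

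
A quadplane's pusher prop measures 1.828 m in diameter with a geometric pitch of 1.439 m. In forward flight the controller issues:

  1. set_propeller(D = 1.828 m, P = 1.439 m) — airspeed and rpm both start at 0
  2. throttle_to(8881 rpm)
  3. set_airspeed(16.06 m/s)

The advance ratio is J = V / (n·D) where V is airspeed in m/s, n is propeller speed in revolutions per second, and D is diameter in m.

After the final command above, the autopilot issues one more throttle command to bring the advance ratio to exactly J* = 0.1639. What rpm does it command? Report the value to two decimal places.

set_propeller: D = 1.828 m, P = 1.439 m (p = P/D = 0.787199); state ← (V=0, rpm=0)
throttle_to(8881): rpm ← 8881
set_airspeed(16.06): V ← 16.06 m/s
final state: V = 16.06 m/s, rpm = 8881 → n = rpm/60 = 148.016667 rev/s
target J* = 0.1639; solve J* = V/(n·D) for n: n = V/(J*·D) = 16.06/(0.1639 × 1.828) = 53.603160 rev/s
rpm = 60·n = 3216.189623

rpm = 3216.19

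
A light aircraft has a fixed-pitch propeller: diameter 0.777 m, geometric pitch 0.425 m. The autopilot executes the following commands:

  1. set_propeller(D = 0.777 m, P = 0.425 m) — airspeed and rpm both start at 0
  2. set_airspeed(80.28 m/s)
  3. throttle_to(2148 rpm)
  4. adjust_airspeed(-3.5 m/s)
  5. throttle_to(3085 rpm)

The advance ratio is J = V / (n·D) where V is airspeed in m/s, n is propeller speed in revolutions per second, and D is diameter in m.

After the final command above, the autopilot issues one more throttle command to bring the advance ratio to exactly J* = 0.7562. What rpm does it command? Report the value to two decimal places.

set_propeller: D = 0.777 m, P = 0.425 m (p = P/D = 0.546976); state ← (V=0, rpm=0)
set_airspeed(80.28): V ← 80.28 m/s
throttle_to(2148): rpm ← 2148
adjust_airspeed(-3.5): V ← 80.28 -3.5 = 76.78 m/s
throttle_to(3085): rpm ← 3085
final state: V = 76.78 m/s, rpm = 3085 → n = rpm/60 = 51.416667 rev/s
target J* = 0.7562; solve J* = V/(n·D) for n: n = V/(J*·D) = 76.78/(0.7562 × 0.777) = 130.674370 rev/s
rpm = 60·n = 7840.462218

rpm = 7840.46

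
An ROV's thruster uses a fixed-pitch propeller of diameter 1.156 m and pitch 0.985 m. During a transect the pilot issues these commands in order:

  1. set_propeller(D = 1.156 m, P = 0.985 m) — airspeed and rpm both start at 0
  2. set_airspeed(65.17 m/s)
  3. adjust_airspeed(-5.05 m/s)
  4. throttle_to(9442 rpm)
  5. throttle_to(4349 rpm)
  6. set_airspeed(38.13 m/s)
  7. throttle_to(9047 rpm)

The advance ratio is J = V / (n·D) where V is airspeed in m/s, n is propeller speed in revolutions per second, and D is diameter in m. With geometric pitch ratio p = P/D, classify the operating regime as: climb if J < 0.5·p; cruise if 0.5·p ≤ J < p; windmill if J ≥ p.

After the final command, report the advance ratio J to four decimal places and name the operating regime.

J = 0.2188, regime = climb

set_propeller: D = 1.156 m, P = 0.985 m (p = P/D = 0.852076); state ← (V=0, rpm=0)
set_airspeed(65.17): V ← 65.17 m/s
adjust_airspeed(-5.05): V ← 65.17 -5.05 = 60.12 m/s
throttle_to(9442): rpm ← 9442
throttle_to(4349): rpm ← 4349
set_airspeed(38.13): V ← 38.13 m/s
throttle_to(9047): rpm ← 9047
final state: V = 38.13 m/s, rpm = 9047 → n = rpm/60 = 150.783333 rev/s
J = V / (n·D) = 38.13 / (150.783333 × 1.156) = 0.218754
regime bands: climb J<0.4260 | cruise [0.4260, 0.8521) | windmill J≥0.8521
J = 0.2188 → climb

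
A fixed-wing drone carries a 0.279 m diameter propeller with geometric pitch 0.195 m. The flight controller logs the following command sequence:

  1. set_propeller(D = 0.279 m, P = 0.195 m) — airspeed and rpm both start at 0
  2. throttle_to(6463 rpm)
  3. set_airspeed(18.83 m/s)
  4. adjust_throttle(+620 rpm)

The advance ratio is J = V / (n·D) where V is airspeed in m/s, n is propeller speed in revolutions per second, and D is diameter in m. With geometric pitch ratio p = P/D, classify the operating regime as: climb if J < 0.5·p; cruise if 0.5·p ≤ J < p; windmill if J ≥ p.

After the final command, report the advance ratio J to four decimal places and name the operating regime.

set_propeller: D = 0.279 m, P = 0.195 m (p = P/D = 0.698925); state ← (V=0, rpm=0)
throttle_to(6463): rpm ← 6463
set_airspeed(18.83): V ← 18.83 m/s
adjust_throttle(+620): rpm ← 6463 +620 = 7083
final state: V = 18.83 m/s, rpm = 7083 → n = rpm/60 = 118.050000 rev/s
J = V / (n·D) = 18.83 / (118.050000 × 0.279) = 0.571716
regime bands: climb J<0.3495 | cruise [0.3495, 0.6989) | windmill J≥0.6989
J = 0.5717 → cruise

J = 0.5717, regime = cruise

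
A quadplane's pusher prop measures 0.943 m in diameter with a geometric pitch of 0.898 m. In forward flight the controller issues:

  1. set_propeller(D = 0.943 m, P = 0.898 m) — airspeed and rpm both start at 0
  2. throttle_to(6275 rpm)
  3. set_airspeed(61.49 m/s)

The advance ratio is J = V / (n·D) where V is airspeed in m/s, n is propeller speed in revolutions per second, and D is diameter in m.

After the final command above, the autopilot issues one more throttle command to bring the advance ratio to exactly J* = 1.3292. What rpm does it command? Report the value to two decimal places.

rpm = 2943.43

set_propeller: D = 0.943 m, P = 0.898 m (p = P/D = 0.952280); state ← (V=0, rpm=0)
throttle_to(6275): rpm ← 6275
set_airspeed(61.49): V ← 61.49 m/s
final state: V = 61.49 m/s, rpm = 6275 → n = rpm/60 = 104.583333 rev/s
target J* = 1.3292; solve J* = V/(n·D) for n: n = V/(J*·D) = 61.49/(1.3292 × 0.943) = 49.057167 rev/s
rpm = 60·n = 2943.430041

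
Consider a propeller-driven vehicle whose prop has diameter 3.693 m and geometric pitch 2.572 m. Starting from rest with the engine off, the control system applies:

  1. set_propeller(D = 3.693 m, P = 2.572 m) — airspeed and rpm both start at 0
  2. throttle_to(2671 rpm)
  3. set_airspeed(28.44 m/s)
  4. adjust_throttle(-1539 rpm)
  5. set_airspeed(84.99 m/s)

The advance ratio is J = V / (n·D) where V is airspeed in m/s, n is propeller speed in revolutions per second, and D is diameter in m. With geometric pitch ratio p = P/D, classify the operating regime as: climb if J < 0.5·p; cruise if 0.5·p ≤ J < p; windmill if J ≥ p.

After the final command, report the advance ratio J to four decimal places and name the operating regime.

J = 1.2198, regime = windmill

set_propeller: D = 3.693 m, P = 2.572 m (p = P/D = 0.696453); state ← (V=0, rpm=0)
throttle_to(2671): rpm ← 2671
set_airspeed(28.44): V ← 28.44 m/s
adjust_throttle(-1539): rpm ← 2671 -1539 = 1132
set_airspeed(84.99): V ← 84.99 m/s
final state: V = 84.99 m/s, rpm = 1132 → n = rpm/60 = 18.866667 rev/s
J = V / (n·D) = 84.99 / (18.866667 × 3.693) = 1.219813
regime bands: climb J<0.3482 | cruise [0.3482, 0.6965) | windmill J≥0.6965
J = 1.2198 → windmill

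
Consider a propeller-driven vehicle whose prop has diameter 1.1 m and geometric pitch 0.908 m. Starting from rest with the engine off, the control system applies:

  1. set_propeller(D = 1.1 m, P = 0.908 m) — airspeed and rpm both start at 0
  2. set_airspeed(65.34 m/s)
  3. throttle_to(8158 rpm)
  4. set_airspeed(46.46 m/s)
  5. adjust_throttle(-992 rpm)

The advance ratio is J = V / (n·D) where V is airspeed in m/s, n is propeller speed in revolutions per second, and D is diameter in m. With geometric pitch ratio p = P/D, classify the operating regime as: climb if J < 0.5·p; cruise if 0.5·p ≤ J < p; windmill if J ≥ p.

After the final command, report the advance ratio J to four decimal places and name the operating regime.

set_propeller: D = 1.1 m, P = 0.908 m (p = P/D = 0.825455); state ← (V=0, rpm=0)
set_airspeed(65.34): V ← 65.34 m/s
throttle_to(8158): rpm ← 8158
set_airspeed(46.46): V ← 46.46 m/s
adjust_throttle(-992): rpm ← 8158 -992 = 7166
final state: V = 46.46 m/s, rpm = 7166 → n = rpm/60 = 119.433333 rev/s
J = V / (n·D) = 46.46 / (119.433333 × 1.1) = 0.353640
regime bands: climb J<0.4127 | cruise [0.4127, 0.8255) | windmill J≥0.8255
J = 0.3536 → climb

J = 0.3536, regime = climb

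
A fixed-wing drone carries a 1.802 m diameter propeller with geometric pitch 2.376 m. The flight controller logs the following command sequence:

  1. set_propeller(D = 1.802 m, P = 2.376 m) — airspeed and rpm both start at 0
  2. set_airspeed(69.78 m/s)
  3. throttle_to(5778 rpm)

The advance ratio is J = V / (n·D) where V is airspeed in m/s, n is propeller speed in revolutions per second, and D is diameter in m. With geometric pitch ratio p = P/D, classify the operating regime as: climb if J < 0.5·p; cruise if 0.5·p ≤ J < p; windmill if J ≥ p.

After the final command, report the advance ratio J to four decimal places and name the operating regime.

set_propeller: D = 1.802 m, P = 2.376 m (p = P/D = 1.318535); state ← (V=0, rpm=0)
set_airspeed(69.78): V ← 69.78 m/s
throttle_to(5778): rpm ← 5778
final state: V = 69.78 m/s, rpm = 5778 → n = rpm/60 = 96.300000 rev/s
J = V / (n·D) = 69.78 / (96.300000 × 1.802) = 0.402115
regime bands: climb J<0.6593 | cruise [0.6593, 1.3185) | windmill J≥1.3185
J = 0.4021 → climb

J = 0.4021, regime = climb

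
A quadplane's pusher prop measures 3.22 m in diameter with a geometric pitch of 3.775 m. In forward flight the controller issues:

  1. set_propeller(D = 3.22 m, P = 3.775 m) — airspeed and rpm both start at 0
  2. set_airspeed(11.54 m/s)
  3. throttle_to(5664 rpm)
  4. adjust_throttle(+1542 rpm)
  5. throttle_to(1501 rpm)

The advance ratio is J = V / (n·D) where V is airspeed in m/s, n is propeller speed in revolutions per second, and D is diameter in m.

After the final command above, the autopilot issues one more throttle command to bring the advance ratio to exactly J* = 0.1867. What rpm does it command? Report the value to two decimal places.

set_propeller: D = 3.22 m, P = 3.775 m (p = P/D = 1.172360); state ← (V=0, rpm=0)
set_airspeed(11.54): V ← 11.54 m/s
throttle_to(5664): rpm ← 5664
adjust_throttle(+1542): rpm ← 5664 +1542 = 7206
throttle_to(1501): rpm ← 1501
final state: V = 11.54 m/s, rpm = 1501 → n = rpm/60 = 25.016667 rev/s
target J* = 0.1867; solve J* = V/(n·D) for n: n = V/(J*·D) = 11.54/(0.1867 × 3.22) = 19.195774 rev/s
rpm = 60·n = 1151.746416

rpm = 1151.75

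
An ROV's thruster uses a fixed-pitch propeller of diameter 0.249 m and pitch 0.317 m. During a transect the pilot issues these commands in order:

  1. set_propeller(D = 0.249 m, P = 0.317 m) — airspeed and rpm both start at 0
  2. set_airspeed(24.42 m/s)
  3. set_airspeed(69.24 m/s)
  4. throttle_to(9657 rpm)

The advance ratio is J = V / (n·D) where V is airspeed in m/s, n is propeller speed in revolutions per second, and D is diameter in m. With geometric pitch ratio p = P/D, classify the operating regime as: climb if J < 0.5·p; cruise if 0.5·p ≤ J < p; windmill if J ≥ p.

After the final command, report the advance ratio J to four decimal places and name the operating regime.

J = 1.7277, regime = windmill

set_propeller: D = 0.249 m, P = 0.317 m (p = P/D = 1.273092); state ← (V=0, rpm=0)
set_airspeed(24.42): V ← 24.42 m/s
set_airspeed(69.24): V ← 69.24 m/s
throttle_to(9657): rpm ← 9657
final state: V = 69.24 m/s, rpm = 9657 → n = rpm/60 = 160.950000 rev/s
J = V / (n·D) = 69.24 / (160.950000 × 0.249) = 1.727694
regime bands: climb J<0.6365 | cruise [0.6365, 1.2731) | windmill J≥1.2731
J = 1.7277 → windmill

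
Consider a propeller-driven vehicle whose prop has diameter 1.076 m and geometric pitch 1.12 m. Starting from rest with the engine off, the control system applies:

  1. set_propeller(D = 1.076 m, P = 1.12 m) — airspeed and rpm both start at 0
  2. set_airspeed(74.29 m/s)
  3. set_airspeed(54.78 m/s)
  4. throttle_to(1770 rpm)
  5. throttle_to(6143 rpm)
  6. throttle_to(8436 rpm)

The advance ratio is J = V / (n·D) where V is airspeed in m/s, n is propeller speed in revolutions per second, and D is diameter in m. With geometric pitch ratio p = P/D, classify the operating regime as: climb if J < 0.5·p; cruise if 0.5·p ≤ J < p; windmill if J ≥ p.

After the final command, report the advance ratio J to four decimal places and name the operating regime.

J = 0.3621, regime = climb

set_propeller: D = 1.076 m, P = 1.12 m (p = P/D = 1.040892); state ← (V=0, rpm=0)
set_airspeed(74.29): V ← 74.29 m/s
set_airspeed(54.78): V ← 54.78 m/s
throttle_to(1770): rpm ← 1770
throttle_to(6143): rpm ← 6143
throttle_to(8436): rpm ← 8436
final state: V = 54.78 m/s, rpm = 8436 → n = rpm/60 = 140.600000 rev/s
J = V / (n·D) = 54.78 / (140.600000 × 1.076) = 0.362097
regime bands: climb J<0.5204 | cruise [0.5204, 1.0409) | windmill J≥1.0409
J = 0.3621 → climb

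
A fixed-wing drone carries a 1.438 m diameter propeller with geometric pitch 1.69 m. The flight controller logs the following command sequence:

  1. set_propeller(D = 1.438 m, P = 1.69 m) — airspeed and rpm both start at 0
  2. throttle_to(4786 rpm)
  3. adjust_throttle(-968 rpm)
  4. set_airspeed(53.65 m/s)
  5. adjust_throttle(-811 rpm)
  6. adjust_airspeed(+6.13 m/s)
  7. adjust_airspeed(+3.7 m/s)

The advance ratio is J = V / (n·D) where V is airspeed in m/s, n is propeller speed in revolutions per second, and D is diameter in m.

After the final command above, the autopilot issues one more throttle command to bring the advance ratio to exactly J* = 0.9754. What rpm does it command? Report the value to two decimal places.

rpm = 2715.48

set_propeller: D = 1.438 m, P = 1.69 m (p = P/D = 1.175243); state ← (V=0, rpm=0)
throttle_to(4786): rpm ← 4786
adjust_throttle(-968): rpm ← 4786 -968 = 3818
set_airspeed(53.65): V ← 53.65 m/s
adjust_throttle(-811): rpm ← 3818 -811 = 3007
adjust_airspeed(+6.13): V ← 53.65 +6.13 = 59.78 m/s
adjust_airspeed(+3.7): V ← 59.78 +3.7 = 63.48 m/s
final state: V = 63.48 m/s, rpm = 3007 → n = rpm/60 = 50.116667 rev/s
target J* = 0.9754; solve J* = V/(n·D) for n: n = V/(J*·D) = 63.48/(0.9754 × 1.438) = 45.257992 rev/s
rpm = 60·n = 2715.479517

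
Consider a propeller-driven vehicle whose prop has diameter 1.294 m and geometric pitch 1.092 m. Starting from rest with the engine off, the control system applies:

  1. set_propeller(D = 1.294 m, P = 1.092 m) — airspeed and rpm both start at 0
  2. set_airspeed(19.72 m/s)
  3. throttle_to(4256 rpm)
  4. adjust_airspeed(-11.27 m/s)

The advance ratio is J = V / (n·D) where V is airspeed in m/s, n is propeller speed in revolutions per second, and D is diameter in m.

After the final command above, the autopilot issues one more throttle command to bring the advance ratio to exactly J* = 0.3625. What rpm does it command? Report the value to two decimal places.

set_propeller: D = 1.294 m, P = 1.092 m (p = P/D = 0.843895); state ← (V=0, rpm=0)
set_airspeed(19.72): V ← 19.72 m/s
throttle_to(4256): rpm ← 4256
adjust_airspeed(-11.27): V ← 19.72 -11.27 = 8.45 m/s
final state: V = 8.45 m/s, rpm = 4256 → n = rpm/60 = 70.933333 rev/s
target J* = 0.3625; solve J* = V/(n·D) for n: n = V/(J*·D) = 8.45/(0.3625 × 1.294) = 18.014177 rev/s
rpm = 60·n = 1080.850610

rpm = 1080.85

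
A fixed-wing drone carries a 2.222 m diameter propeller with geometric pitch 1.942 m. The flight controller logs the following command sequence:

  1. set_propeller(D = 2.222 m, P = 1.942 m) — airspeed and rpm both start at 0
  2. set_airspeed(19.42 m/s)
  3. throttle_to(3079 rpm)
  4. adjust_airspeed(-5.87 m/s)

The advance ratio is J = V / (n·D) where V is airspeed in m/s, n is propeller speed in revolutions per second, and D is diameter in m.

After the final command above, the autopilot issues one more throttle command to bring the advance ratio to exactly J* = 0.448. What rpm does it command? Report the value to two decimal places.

set_propeller: D = 2.222 m, P = 1.942 m (p = P/D = 0.873987); state ← (V=0, rpm=0)
set_airspeed(19.42): V ← 19.42 m/s
throttle_to(3079): rpm ← 3079
adjust_airspeed(-5.87): V ← 19.42 -5.87 = 13.55 m/s
final state: V = 13.55 m/s, rpm = 3079 → n = rpm/60 = 51.316667 rev/s
target J* = 0.448; solve J* = V/(n·D) for n: n = V/(J*·D) = 13.55/(0.448 × 2.222) = 13.611852 rev/s
rpm = 60·n = 816.711135

rpm = 816.71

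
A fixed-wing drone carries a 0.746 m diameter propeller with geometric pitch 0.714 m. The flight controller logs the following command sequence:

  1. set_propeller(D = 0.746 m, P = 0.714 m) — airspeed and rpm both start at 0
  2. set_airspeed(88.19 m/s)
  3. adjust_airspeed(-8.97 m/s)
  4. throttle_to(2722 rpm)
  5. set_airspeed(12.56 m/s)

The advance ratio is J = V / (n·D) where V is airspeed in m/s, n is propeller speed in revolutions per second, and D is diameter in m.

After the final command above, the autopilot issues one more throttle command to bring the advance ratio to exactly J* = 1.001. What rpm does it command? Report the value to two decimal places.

set_propeller: D = 0.746 m, P = 0.714 m (p = P/D = 0.957105); state ← (V=0, rpm=0)
set_airspeed(88.19): V ← 88.19 m/s
adjust_airspeed(-8.97): V ← 88.19 -8.97 = 79.22 m/s
throttle_to(2722): rpm ← 2722
set_airspeed(12.56): V ← 12.56 m/s
final state: V = 12.56 m/s, rpm = 2722 → n = rpm/60 = 45.366667 rev/s
target J* = 1.001; solve J* = V/(n·D) for n: n = V/(J*·D) = 12.56/(1.001 × 0.746) = 16.819641 rev/s
rpm = 60·n = 1009.178489

rpm = 1009.18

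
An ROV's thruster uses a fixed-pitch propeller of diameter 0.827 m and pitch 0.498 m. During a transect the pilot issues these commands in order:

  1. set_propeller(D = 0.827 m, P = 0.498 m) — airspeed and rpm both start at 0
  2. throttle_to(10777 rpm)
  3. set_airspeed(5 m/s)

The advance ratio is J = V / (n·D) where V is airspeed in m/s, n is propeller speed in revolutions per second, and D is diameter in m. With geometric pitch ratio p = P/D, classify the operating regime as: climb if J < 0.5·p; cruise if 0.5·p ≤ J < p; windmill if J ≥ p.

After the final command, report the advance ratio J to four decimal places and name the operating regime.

set_propeller: D = 0.827 m, P = 0.498 m (p = P/D = 0.602177); state ← (V=0, rpm=0)
throttle_to(10777): rpm ← 10777
set_airspeed(5): V ← 5 m/s
final state: V = 5 m/s, rpm = 10777 → n = rpm/60 = 179.616667 rev/s
J = V / (n·D) = 5 / (179.616667 × 0.827) = 0.033660
regime bands: climb J<0.3011 | cruise [0.3011, 0.6022) | windmill J≥0.6022
J = 0.0337 → climb

J = 0.0337, regime = climb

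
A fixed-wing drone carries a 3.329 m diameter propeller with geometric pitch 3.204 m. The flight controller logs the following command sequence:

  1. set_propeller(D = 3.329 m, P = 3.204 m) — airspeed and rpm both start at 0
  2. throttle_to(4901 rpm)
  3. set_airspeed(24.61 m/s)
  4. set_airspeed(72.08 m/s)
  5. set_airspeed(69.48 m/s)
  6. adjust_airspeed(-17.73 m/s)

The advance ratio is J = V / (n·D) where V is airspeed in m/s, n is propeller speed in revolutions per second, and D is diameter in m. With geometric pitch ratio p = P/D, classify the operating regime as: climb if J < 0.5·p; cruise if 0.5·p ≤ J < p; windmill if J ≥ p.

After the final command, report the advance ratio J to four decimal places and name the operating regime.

J = 0.1903, regime = climb

set_propeller: D = 3.329 m, P = 3.204 m (p = P/D = 0.962451); state ← (V=0, rpm=0)
throttle_to(4901): rpm ← 4901
set_airspeed(24.61): V ← 24.61 m/s
set_airspeed(72.08): V ← 72.08 m/s
set_airspeed(69.48): V ← 69.48 m/s
adjust_airspeed(-17.73): V ← 69.48 -17.73 = 51.75 m/s
final state: V = 51.75 m/s, rpm = 4901 → n = rpm/60 = 81.683333 rev/s
J = V / (n·D) = 51.75 / (81.683333 × 3.329) = 0.190311
regime bands: climb J<0.4812 | cruise [0.4812, 0.9625) | windmill J≥0.9625
J = 0.1903 → climb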